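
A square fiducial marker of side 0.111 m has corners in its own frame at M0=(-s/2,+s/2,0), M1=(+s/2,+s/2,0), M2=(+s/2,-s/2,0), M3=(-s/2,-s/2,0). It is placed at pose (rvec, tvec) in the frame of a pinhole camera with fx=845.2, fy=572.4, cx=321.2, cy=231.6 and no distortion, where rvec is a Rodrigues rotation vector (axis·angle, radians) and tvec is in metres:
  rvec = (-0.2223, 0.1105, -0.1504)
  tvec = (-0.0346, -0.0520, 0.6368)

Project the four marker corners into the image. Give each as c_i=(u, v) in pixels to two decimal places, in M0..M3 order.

Intrinsics K: fx=845.2, fy=572.4, cx=321.2, cy=231.6
Marker side s = 0.111 m; corners in marker frame (Z=0):
  M0 = (-0.0555, +0.0555, 0)
  M1 = (+0.0555, +0.0555, 0)
  M2 = (+0.0555, -0.0555, 0)
  M3 = (-0.0555, -0.0555, 0)
rvec = (-0.2223, 0.1105, -0.1504), |rvec| = θ = 0.29025 rad = 16.630°
Rodrigues: sinθ=0.28620, 1−cosθ=0.04183; R = I + sinθ·[k]× + (1−cosθ)·[k]×²:
    [+0.98271 +0.13610 +0.12555]
    [-0.16049 +0.96423 +0.21094]
    [-0.09236 -0.22744 +0.96940]
t = (-0.0346, -0.0520, 0.6368) m
M0: Pc = R·M0+t = (-0.08159, +0.01042, +0.62930); u = 845.2·(-0.08159)/0.62930 + 321.2 = 211.6231, v = 572.4·(+0.01042)/0.62930 + 231.6 = 241.0799
M1: Pc = R·M1+t = (+0.02749, -0.00739, +0.61905); u = 845.2·(+0.02749)/0.61905 + 321.2 = 358.7377, v = 572.4·(-0.00739)/0.61905 + 231.6 = 224.7647
M2: Pc = R·M2+t = (+0.01239, -0.11442, +0.64430); u = 845.2·(+0.01239)/0.64430 + 321.2 = 337.4490, v = 572.4·(-0.11442)/0.64430 + 231.6 = 129.9461
M3: Pc = R·M3+t = (-0.09669, -0.09661, +0.65455); u = 845.2·(-0.09669)/0.65455 + 321.2 = 196.3420, v = 572.4·(-0.09661)/0.65455 + 231.6 = 147.1171

c0=(211.62, 241.08) c1=(358.74, 224.76) c2=(337.45, 129.95) c3=(196.34, 147.12)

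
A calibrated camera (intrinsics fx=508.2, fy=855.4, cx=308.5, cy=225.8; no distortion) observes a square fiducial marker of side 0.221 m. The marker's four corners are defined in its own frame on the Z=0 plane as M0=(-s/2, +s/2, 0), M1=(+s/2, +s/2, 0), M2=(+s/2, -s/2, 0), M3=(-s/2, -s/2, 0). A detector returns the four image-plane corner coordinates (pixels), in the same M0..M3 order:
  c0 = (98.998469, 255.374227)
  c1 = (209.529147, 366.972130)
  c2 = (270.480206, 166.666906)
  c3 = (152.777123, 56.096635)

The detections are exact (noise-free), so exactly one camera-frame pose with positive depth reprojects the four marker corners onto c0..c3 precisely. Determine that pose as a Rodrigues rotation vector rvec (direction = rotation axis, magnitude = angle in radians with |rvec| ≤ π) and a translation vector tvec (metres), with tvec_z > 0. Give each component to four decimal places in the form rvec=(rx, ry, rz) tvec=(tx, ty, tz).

Intrinsics K: fx=508.2, fy=855.4, cx=308.5, cy=225.8
Marker side s = 0.221 m; corners in marker frame (Z=0):
  M0 = (-0.1105, +0.1105, 0)
  M1 = (+0.1105, +0.1105, 0)
  M2 = (+0.1105, -0.1105, 0)
  M3 = (-0.1105, -0.1105, 0)
Detected image corners:
  c0 = (98.998469, 255.374227) px
  c1 = (209.529147, 366.972130) px
  c2 = (270.480206, 166.666906) px
  c3 = (152.777123, 56.096635) px
Planar DLT: solve 8×8 A·h = b for H (H[2,2]=1):
  H  [+490.04694 -220.32428 +181.37687]
  H  [+472.74420 +949.02628 +212.75997]
  H  [-0.14177 +0.21313 +1.00000]
B = K⁻¹H; ‖b₁‖=1.213061, ‖b₂‖=1.213061; λ = 2/(‖b₁‖+‖b₂‖) = 0.824361, sign → tz>0 ⇒ λ=+0.824361
r₁ = λ·B[:,0] = (+0.86586,+0.48644,-0.11687); r₂ = λ·B[:,1] = (-0.46405,+0.86821,+0.17569)
r₃ = r₁×r₂ = (+0.18694,-0.09789,+0.97748); SVD([r₁ r₂ r₃]) → R = UVᵀ:
  R  [+0.86586 -0.46405 +0.18694]
  R  [+0.48644 +0.86821 -0.09789]
  R  [-0.11687 +0.17569 +0.97748]
t = (-0.20621, -0.01257, +0.82436) m
tr R = 2.711556; θ = arccos((tr R − 1)/2) = 0.543744 rad = 31.154°
axis k = ((R−Rᵀ)₃₂, (R−Rᵀ)₁₃, (R−Rᵀ)₂₁) / (2 sinθ) = (+0.264416, +0.293623, +0.918624)
rvec = θ·k = (+0.143774, +0.159655, +0.499496)

rvec=(0.1438, 0.1597, 0.4995) tvec=(-0.2062, -0.0126, 0.8244)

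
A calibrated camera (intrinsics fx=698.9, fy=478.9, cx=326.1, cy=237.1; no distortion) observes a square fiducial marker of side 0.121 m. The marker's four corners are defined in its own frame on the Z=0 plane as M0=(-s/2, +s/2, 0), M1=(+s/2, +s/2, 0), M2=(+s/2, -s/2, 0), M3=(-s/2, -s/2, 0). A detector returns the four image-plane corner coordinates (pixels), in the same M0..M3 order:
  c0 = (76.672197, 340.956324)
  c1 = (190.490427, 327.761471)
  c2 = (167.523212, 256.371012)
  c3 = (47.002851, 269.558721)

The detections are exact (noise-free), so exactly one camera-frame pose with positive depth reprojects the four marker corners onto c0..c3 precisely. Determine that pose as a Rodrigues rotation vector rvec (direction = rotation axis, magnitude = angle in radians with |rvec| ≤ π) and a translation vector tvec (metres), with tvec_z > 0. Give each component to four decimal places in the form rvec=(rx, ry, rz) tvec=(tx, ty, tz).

Intrinsics K: fx=698.9, fy=478.9, cx=326.1, cy=237.1
Marker side s = 0.121 m; corners in marker frame (Z=0):
  M0 = (-0.0605, +0.0605, 0)
  M1 = (+0.0605, +0.0605, 0)
  M2 = (+0.0605, -0.0605, 0)
  M3 = (-0.0605, -0.0605, 0)
Detected image corners:
  c0 = (76.672197, 340.956324) px
  c1 = (190.490427, 327.761471) px
  c2 = (167.523212, 256.371012) px
  c3 = (47.002851, 269.558721) px
Planar DLT: solve 8×8 A·h = b for H (H[2,2]=1):
  H  [+977.77585 +272.00192 +121.08345]
  H  [-83.73536 +725.54048 +299.60797]
  H  [+0.08466 +0.45371 +1.00000]
B = K⁻¹H; ‖b₁‖=1.379293, ‖b₂‖=1.379293; λ = 2/(‖b₁‖+‖b₂‖) = 0.725009, sign → tz>0 ⇒ λ=+0.725009
r₁ = λ·B[:,0] = (+0.98566,-0.15716,+0.06138); r₂ = λ·B[:,1] = (+0.12868,+0.93554,+0.32895)
r₃ = r₁×r₂ = (-0.10912,-0.31633,+0.94235); SVD([r₁ r₂ r₃]) → R = UVᵀ:
  R  [+0.98566 +0.12868 -0.10912]
  R  [-0.15716 +0.93554 -0.31633]
  R  [+0.06138 +0.32895 +0.94235]
t = (-0.21268, +0.09463, +0.72501) m
tr R = 2.863556; θ = arccos((tr R − 1)/2) = 0.371516 rad = 21.286°
axis k = ((R−Rᵀ)₃₂, (R−Rᵀ)₁₃, (R−Rᵀ)₂₁) / (2 sinθ) = (+0.888748, -0.234825, -0.393681)
rvec = θ·k = (+0.330184, -0.087241, -0.146259)

rvec=(0.3302, -0.0872, -0.1463) tvec=(-0.2127, 0.0946, 0.7250)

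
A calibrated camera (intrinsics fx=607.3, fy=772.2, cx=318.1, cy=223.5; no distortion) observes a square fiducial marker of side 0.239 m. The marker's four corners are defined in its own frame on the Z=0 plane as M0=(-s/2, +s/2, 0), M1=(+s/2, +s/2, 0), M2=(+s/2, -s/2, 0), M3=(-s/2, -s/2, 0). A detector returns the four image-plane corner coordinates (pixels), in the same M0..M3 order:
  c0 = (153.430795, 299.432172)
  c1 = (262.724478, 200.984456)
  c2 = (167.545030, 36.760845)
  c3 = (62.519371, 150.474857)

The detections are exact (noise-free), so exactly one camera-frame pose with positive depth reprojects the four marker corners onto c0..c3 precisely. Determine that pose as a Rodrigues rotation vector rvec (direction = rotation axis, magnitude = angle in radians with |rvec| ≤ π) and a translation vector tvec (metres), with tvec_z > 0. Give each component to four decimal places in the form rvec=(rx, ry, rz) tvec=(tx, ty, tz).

rvec=(0.2094, 0.2750, -0.6043) tvec=(-0.2492, -0.0600, 0.9578)

Intrinsics K: fx=607.3, fy=772.2, cx=318.1, cy=223.5
Marker side s = 0.239 m; corners in marker frame (Z=0):
  M0 = (-0.1195, +0.1195, 0)
  M1 = (+0.1195, +0.1195, 0)
  M2 = (+0.1195, -0.1195, 0)
  M3 = (-0.1195, -0.1195, 0)
Detected image corners:
  c0 = (153.430795, 299.432172) px
  c1 = (262.724478, 200.984456) px
  c2 = (167.545030, 36.760845) px
  c3 = (62.519371, 150.474857) px
Planar DLT: solve 8×8 A·h = b for H (H[2,2]=1):
  H  [+395.51551 +408.03846 +160.11179]
  H  [-499.77629 +674.23871 +175.09638]
  H  [-0.32792 +0.11808 +1.00000]
B = K⁻¹H; ‖b₁‖=1.044006, ‖b₂‖=1.044006; λ = 2/(‖b₁‖+‖b₂‖) = 0.957849, sign → tz>0 ⇒ λ=+0.957849
r₁ = λ·B[:,0] = (+0.78834,-0.52902,-0.31410); r₂ = λ·B[:,1] = (+0.58432,+0.80360,+0.11311)
r₃ = r₁×r₂ = (+0.19257,-0.27270,+0.94263); SVD([r₁ r₂ r₃]) → R = UVᵀ:
  R  [+0.78834 +0.58432 +0.19257]
  R  [-0.52902 +0.80360 -0.27270]
  R  [-0.31410 +0.11311 +0.94263]
t = (-0.24918, -0.06004, +0.95785) m
tr R = 2.534568; θ = arccos((tr R − 1)/2) = 0.696201 rad = 39.889°
axis k = ((R−Rᵀ)₃₂, (R−Rᵀ)₁₃, (R−Rᵀ)₂₁) / (2 sinθ) = (+0.300797, +0.395032, -0.868027)
rvec = θ·k = (+0.209415, +0.275022, -0.604321)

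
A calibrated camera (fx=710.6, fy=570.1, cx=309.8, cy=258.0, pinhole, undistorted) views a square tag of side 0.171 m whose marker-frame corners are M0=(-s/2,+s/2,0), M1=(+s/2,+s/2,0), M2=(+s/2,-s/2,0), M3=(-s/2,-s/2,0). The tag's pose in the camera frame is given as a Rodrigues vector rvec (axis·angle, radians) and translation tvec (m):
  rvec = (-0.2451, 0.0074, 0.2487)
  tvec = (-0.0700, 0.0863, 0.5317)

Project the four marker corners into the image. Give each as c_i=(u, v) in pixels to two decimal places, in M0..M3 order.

c0=(69.74, 419.67) c1=(298.57, 468.29) c2=(353.54, 285.75) c3=(140.94, 242.81)

Intrinsics K: fx=710.6, fy=570.1, cx=309.8, cy=258.0
Marker side s = 0.171 m; corners in marker frame (Z=0):
  M0 = (-0.0855, +0.0855, 0)
  M1 = (+0.0855, +0.0855, 0)
  M2 = (+0.0855, -0.0855, 0)
  M3 = (-0.0855, -0.0855, 0)
rvec = (-0.2451, 0.0074, 0.2487), |rvec| = θ = 0.34926 rad = 20.011°
Rodrigues: sinθ=0.34220, 1−cosθ=0.06037; R = I + sinθ·[k]× + (1−cosθ)·[k]×²:
    [+0.96936 -0.24457 -0.02292]
    [+0.24278 +0.93965 +0.24106]
    [-0.03742 -0.23924 +0.97024]
t = (-0.0700, 0.0863, 0.5317) m
M0: Pc = R·M0+t = (-0.17379, +0.14588, +0.51444); u = 710.6·(-0.17379)/0.51444 + 309.8 = 69.7430, v = 570.1·(+0.14588)/0.51444 + 258.0 = 419.6654
M1: Pc = R·M1+t = (-0.00803, +0.18740, +0.50805); u = 710.6·(-0.00803)/0.50805 + 309.8 = 298.5676, v = 570.1·(+0.18740)/0.50805 + 258.0 = 468.2872
M2: Pc = R·M2+t = (+0.03379, +0.02672, +0.54896); u = 710.6·(+0.03379)/0.54896 + 309.8 = 353.5414, v = 570.1·(+0.02672)/0.54896 + 258.0 = 285.7461
M3: Pc = R·M3+t = (-0.13197, -0.01480, +0.55535); u = 710.6·(-0.13197)/0.55535 + 309.8 = 140.9394, v = 570.1·(-0.01480)/0.55535 + 258.0 = 242.8092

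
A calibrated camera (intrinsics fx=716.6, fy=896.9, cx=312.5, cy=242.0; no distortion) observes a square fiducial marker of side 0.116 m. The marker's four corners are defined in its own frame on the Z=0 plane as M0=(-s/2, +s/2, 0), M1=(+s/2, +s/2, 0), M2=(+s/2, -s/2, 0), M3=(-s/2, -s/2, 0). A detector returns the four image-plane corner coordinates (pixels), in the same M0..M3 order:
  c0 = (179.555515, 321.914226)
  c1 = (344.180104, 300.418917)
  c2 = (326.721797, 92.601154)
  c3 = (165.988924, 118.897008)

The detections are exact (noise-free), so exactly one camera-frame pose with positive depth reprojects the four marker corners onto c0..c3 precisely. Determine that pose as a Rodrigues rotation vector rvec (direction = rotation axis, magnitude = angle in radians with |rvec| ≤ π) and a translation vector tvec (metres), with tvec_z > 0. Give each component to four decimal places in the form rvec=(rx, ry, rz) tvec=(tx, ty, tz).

Intrinsics K: fx=716.6, fy=896.9, cx=312.5, cy=242.0
Marker side s = 0.116 m; corners in marker frame (Z=0):
  M0 = (-0.0580, +0.0580, 0)
  M1 = (+0.0580, +0.0580, 0)
  M2 = (+0.0580, -0.0580, 0)
  M3 = (-0.0580, -0.0580, 0)
Detected image corners:
  c0 = (179.555515, 321.914226) px
  c1 = (344.180104, 300.418917) px
  c2 = (326.721797, 92.601154) px
  c3 = (165.988924, 118.897008) px
Planar DLT: solve 8×8 A·h = b for H (H[2,2]=1):
  H  [+1345.56118 +86.50862 +252.97643]
  H  [-252.70023 +1732.01486 +207.51047]
  H  [-0.22298 -0.18497 +1.00000]
B = K⁻¹H; ‖b₁‖=1.999802, ‖b₂‖=1.999802; λ = 2/(‖b₁‖+‖b₂‖) = 0.500049, sign → tz>0 ⇒ λ=+0.500049
r₁ = λ·B[:,0] = (+0.98757,-0.11080,-0.11150); r₂ = λ·B[:,1] = (+0.10070,+0.99061,-0.09249)
r₃ = r₁×r₂ = (+0.12070,+0.08011,+0.98945); SVD([r₁ r₂ r₃]) → R = UVᵀ:
  R  [+0.98757 +0.10070 +0.12070]
  R  [-0.11080 +0.99061 +0.08011]
  R  [-0.11150 -0.09249 +0.98945]
t = (-0.04154, -0.01923, +0.50005) m
tr R = 2.967627; θ = arccos((tr R − 1)/2) = 0.180170 rad = 10.323°
axis k = ((R−Rᵀ)₃₂, (R−Rᵀ)₁₃, (R−Rᵀ)₂₁) / (2 sinθ) = (-0.481615, +0.647900, -0.590146)
rvec = θ·k = (-0.086773, +0.116732, -0.106327)

rvec=(-0.0868, 0.1167, -0.1063) tvec=(-0.0415, -0.0192, 0.5000)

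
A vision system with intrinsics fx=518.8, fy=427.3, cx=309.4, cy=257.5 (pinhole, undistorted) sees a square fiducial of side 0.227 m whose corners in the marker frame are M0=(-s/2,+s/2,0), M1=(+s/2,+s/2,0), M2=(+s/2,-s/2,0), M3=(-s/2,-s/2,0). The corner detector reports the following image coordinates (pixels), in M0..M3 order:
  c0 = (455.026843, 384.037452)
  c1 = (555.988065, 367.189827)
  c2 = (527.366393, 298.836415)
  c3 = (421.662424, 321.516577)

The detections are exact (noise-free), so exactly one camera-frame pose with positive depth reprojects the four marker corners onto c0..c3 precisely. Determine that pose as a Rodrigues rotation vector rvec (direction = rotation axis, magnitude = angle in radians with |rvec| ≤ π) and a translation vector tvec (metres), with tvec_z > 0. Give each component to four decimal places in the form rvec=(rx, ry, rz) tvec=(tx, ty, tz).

Intrinsics K: fx=518.8, fy=427.3, cx=309.4, cy=257.5
Marker side s = 0.227 m; corners in marker frame (Z=0):
  M0 = (-0.1135, +0.1135, 0)
  M1 = (+0.1135, +0.1135, 0)
  M2 = (+0.1135, -0.1135, 0)
  M3 = (-0.1135, -0.1135, 0)
Detected image corners:
  c0 = (455.026843, 384.037452) px
  c1 = (555.988065, 367.189827) px
  c2 = (527.366393, 298.836415) px
  c3 = (421.662424, 321.516577) px
Planar DLT: solve 8×8 A·h = b for H (H[2,2]=1):
  H  [+305.87856 +280.65593 +488.74402]
  H  [-190.89186 +388.42653 +344.32558]
  H  [-0.30404 +0.29339 +1.00000]
B = K⁻¹H; ‖b₁‖=0.869590, ‖b₂‖=0.869590; λ = 2/(‖b₁‖+‖b₂‖) = 1.149967, sign → tz>0 ⇒ λ=+1.149967
r₁ = λ·B[:,0] = (+0.88652,-0.30304,-0.34964); r₂ = λ·B[:,1] = (+0.42089,+0.84203,+0.33738)
r₃ = r₁×r₂ = (+0.19217,-0.44626,+0.87403); SVD([r₁ r₂ r₃]) → R = UVᵀ:
  R  [+0.88652 +0.42089 +0.19217]
  R  [-0.30304 +0.84203 -0.44626]
  R  [-0.34964 +0.33738 +0.87403]
t = (+0.39753, +0.23367, +1.14997) m
tr R = 2.602586; θ = arccos((tr R − 1)/2) = 0.641343 rad = 36.746°
axis k = ((R−Rᵀ)₃₂, (R−Rᵀ)₁₃, (R−Rᵀ)₂₁) / (2 sinθ) = (+0.654921, +0.452807, -0.605017)
rvec = θ·k = (+0.420029, +0.290404, -0.388023)

rvec=(0.4200, 0.2904, -0.3880) tvec=(0.3975, 0.2337, 1.1500)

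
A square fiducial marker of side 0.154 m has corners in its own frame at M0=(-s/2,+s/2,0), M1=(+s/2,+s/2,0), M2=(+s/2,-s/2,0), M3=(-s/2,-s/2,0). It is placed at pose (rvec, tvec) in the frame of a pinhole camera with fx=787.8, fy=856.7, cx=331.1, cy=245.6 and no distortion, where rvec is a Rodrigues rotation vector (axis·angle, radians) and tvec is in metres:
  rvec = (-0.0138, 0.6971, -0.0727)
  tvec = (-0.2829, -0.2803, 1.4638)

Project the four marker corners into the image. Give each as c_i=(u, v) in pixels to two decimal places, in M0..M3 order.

Intrinsics K: fx=787.8, fy=856.7, cx=331.1, cy=245.6
Marker side s = 0.154 m; corners in marker frame (Z=0):
  M0 = (-0.0770, +0.0770, 0)
  M1 = (+0.0770, +0.0770, 0)
  M2 = (+0.0770, -0.0770, 0)
  M3 = (-0.0770, -0.0770, 0)
rvec = (-0.0138, 0.6971, -0.0727), |rvec| = θ = 0.70102 rad = 40.165°
Rodrigues: sinθ=0.64499, 1−cosθ=0.23581; R = I + sinθ·[k]× + (1−cosθ)·[k]×²:
    [+0.76428 +0.06227 +0.64187]
    [-0.07151 +0.99737 -0.01162]
    [-0.64091 -0.03702 +0.76672]
t = (-0.2829, -0.2803, 1.4638) m
M0: Pc = R·M0+t = (-0.33695, -0.19800, +1.51030); u = 787.8·(-0.33695)/1.51030 + 331.1 = 155.3385, v = 856.7·(-0.19800)/1.51030 + 245.6 = 133.2889
M1: Pc = R·M1+t = (-0.21926, -0.20901, +1.41160); u = 787.8·(-0.21926)/1.41160 + 331.1 = 208.7357, v = 856.7·(-0.20901)/1.41160 + 245.6 = 118.7528
M2: Pc = R·M2+t = (-0.22885, -0.36260, +1.41730); u = 787.8·(-0.22885)/1.41730 + 331.1 = 203.8972, v = 856.7·(-0.36260)/1.41730 + 245.6 = 26.4209
M3: Pc = R·M3+t = (-0.34654, -0.35159, +1.51600); u = 787.8·(-0.34654)/1.51600 + 331.1 = 151.0157, v = 856.7·(-0.35159)/1.51600 + 245.6 = 46.9136

c0=(155.34, 133.29) c1=(208.74, 118.75) c2=(203.90, 26.42) c3=(151.02, 46.91)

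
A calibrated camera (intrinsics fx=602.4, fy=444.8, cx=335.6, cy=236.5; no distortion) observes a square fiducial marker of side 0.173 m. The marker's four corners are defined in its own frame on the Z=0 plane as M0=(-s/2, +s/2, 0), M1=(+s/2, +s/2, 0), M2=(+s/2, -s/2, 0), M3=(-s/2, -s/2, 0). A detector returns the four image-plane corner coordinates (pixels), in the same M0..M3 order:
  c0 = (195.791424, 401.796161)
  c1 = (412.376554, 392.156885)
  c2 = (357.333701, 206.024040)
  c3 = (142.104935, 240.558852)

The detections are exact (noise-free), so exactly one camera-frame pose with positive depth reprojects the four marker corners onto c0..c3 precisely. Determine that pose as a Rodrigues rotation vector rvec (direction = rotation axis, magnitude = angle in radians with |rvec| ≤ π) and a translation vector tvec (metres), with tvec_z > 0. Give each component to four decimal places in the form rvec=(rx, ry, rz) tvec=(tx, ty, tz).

Intrinsics K: fx=602.4, fy=444.8, cx=335.6, cy=236.5
Marker side s = 0.173 m; corners in marker frame (Z=0):
  M0 = (-0.0865, +0.0865, 0)
  M1 = (+0.0865, +0.0865, 0)
  M2 = (+0.0865, -0.0865, 0)
  M3 = (-0.0865, -0.0865, 0)
Detected image corners:
  c0 = (195.791424, 401.796161) px
  c1 = (412.376554, 392.156885) px
  c2 = (357.333701, 206.024040) px
  c3 = (142.104935, 240.558852) px
Planar DLT: solve 8×8 A·h = b for H (H[2,2]=1):
  H  [+1024.52915 +360.20552 +269.75562]
  H  [-377.00479 +1050.71663 +312.15939]
  H  [-0.80731 +0.16696 +1.00000]
B = K⁻¹H; ‖b₁‖=2.334824, ‖b₂‖=2.334824; λ = 2/(‖b₁‖+‖b₂‖) = 0.428298, sign → tz>0 ⇒ λ=+0.428298
r₁ = λ·B[:,0] = (+0.92105,-0.17917,-0.34577); r₂ = λ·B[:,1] = (+0.21626,+0.97371,+0.07151)
r₃ = r₁×r₂ = (+0.32387,-0.14064,+0.93559); SVD([r₁ r₂ r₃]) → R = UVᵀ:
  R  [+0.92105 +0.21626 +0.32387]
  R  [-0.17917 +0.97371 -0.14064]
  R  [-0.34577 +0.07151 +0.93559]
t = (-0.04681, +0.07285, +0.42830) m
tr R = 2.830359; θ = arccos((tr R − 1)/2) = 0.414843 rad = 23.769°
axis k = ((R−Rᵀ)₃₂, (R−Rᵀ)₁₃, (R−Rᵀ)₂₁) / (2 sinθ) = (+0.263185, +0.830714, -0.490558)
rvec = θ·k = (+0.109181, +0.344616, -0.203505)

rvec=(0.1092, 0.3446, -0.2035) tvec=(-0.0468, 0.0729, 0.4283)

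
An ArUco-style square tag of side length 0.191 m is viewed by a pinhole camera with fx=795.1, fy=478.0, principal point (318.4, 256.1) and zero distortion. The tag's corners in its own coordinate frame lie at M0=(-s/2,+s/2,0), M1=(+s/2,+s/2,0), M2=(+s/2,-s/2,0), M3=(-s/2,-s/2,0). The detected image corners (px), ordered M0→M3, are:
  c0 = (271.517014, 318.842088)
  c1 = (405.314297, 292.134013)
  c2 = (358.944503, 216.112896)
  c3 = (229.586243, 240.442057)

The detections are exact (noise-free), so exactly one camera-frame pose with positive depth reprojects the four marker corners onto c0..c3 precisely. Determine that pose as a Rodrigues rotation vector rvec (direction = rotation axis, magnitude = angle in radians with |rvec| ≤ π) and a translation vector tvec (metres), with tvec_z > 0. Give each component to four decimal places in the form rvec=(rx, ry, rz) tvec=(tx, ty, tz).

rvec=(-0.2442, -0.0646, -0.3198) tvec=(-0.0026, 0.0227, 1.0942)

Intrinsics K: fx=795.1, fy=478.0, cx=318.4, cy=256.1
Marker side s = 0.191 m; corners in marker frame (Z=0):
  M0 = (-0.0955, +0.0955, 0)
  M1 = (+0.0955, +0.0955, 0)
  M2 = (+0.0955, -0.0955, 0)
  M3 = (-0.0955, -0.0955, 0)
Detected image corners:
  c0 = (271.517014, 318.842088) px
  c1 = (405.314297, 292.134013) px
  c2 = (358.944503, 216.112896) px
  c3 = (229.586243, 240.442057) px
Planar DLT: solve 8×8 A·h = b for H (H[2,2]=1):
  H  [+717.96998 +165.54463 +316.48475]
  H  [-108.75283 +348.75079 +266.00402]
  H  [+0.09266 -0.20772 +1.00000]
B = K⁻¹H; ‖b₁‖=0.913874, ‖b₂‖=0.913874; λ = 2/(‖b₁‖+‖b₂‖) = 1.094243, sign → tz>0 ⇒ λ=+1.094243
r₁ = λ·B[:,0] = (+0.94749,-0.30328,+0.10139); r₂ = λ·B[:,1] = (+0.31885,+0.92015,-0.22730)
r₃ = r₁×r₂ = (-0.02436,+0.24769,+0.96853); SVD([r₁ r₂ r₃]) → R = UVᵀ:
  R  [+0.94749 +0.31885 -0.02436]
  R  [-0.30328 +0.92015 +0.24769]
  R  [+0.10139 -0.22730 +0.96853]
t = (-0.00264, +0.02267, +1.09424) m
tr R = 2.836170; θ = arccos((tr R − 1)/2) = 0.407575 rad = 23.352°
axis k = ((R−Rᵀ)₃₂, (R−Rᵀ)₁₃, (R−Rᵀ)₂₁) / (2 sinθ) = (-0.599160, -0.158621, -0.784759)
rvec = θ·k = (-0.244202, -0.064650, -0.319848)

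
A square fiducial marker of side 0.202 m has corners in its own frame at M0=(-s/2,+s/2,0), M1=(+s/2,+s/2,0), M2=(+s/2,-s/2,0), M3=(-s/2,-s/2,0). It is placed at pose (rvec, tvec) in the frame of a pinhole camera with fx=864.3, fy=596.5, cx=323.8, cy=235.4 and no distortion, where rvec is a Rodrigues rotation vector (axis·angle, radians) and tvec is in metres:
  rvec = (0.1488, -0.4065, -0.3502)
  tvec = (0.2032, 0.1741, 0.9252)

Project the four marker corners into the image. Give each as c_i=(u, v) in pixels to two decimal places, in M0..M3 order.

c0=(463.37, 435.00) c1=(605.75, 375.85) c2=(562.26, 263.11) c3=(409.25, 315.69)

Intrinsics K: fx=864.3, fy=596.5, cx=323.8, cy=235.4
Marker side s = 0.202 m; corners in marker frame (Z=0):
  M0 = (-0.1010, +0.1010, 0)
  M1 = (+0.1010, +0.1010, 0)
  M2 = (+0.1010, -0.1010, 0)
  M3 = (-0.1010, -0.1010, 0)
rvec = (0.1488, -0.4065, -0.3502), |rvec| = θ = 0.55680 rad = 31.902°
Rodrigues: sinθ=0.52847, 1−cosθ=0.15105; R = I + sinθ·[k]× + (1−cosθ)·[k]×²:
    [+0.85974 +0.30291 -0.41121]
    [-0.36185 +0.92946 -0.07187]
    [+0.36043 +0.21059 +0.90870]
t = (0.2032, 0.1741, 0.9252) m
M0: Pc = R·M0+t = (+0.14696, +0.30452, +0.91007); u = 864.3·(+0.14696)/0.91007 + 323.8 = 463.3701, v = 596.5·(+0.30452)/0.91007 + 235.4 = 434.9985
M1: Pc = R·M1+t = (+0.32063, +0.23143, +0.98287); u = 864.3·(+0.32063)/0.98287 + 323.8 = 605.7477, v = 596.5·(+0.23143)/0.98287 + 235.4 = 375.8525
M2: Pc = R·M2+t = (+0.25944, +0.04368, +0.94033); u = 864.3·(+0.25944)/0.94033 + 323.8 = 562.2615, v = 596.5·(+0.04368)/0.94033 + 235.4 = 263.1066
M3: Pc = R·M3+t = (+0.08577, +0.11677, +0.86753); u = 864.3·(+0.08577)/0.86753 + 323.8 = 409.2530, v = 596.5·(+0.11677)/0.86753 + 235.4 = 315.6907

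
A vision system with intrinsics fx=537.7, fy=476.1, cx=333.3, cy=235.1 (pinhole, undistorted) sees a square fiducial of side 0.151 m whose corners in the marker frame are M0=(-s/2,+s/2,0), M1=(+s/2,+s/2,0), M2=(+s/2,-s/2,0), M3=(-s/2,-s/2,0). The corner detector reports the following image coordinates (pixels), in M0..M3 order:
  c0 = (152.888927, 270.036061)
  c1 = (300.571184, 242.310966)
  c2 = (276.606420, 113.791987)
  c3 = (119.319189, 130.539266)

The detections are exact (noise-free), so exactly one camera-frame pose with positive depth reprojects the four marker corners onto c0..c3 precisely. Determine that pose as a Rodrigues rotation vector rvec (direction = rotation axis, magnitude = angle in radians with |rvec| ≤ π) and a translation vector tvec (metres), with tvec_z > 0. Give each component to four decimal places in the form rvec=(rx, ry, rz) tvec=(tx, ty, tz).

Intrinsics K: fx=537.7, fy=476.1, cx=333.3, cy=235.1
Marker side s = 0.151 m; corners in marker frame (Z=0):
  M0 = (-0.0755, +0.0755, 0)
  M1 = (+0.0755, +0.0755, 0)
  M2 = (+0.0755, -0.0755, 0)
  M3 = (-0.0755, -0.0755, 0)
Detected image corners:
  c0 = (152.888927, 270.036061) px
  c1 = (300.571184, 242.310966) px
  c2 = (276.606420, 113.791987) px
  c3 = (119.319189, 130.539266) px
Planar DLT: solve 8×8 A·h = b for H (H[2,2]=1):
  H  [+1135.05546 +253.90534 +216.09233]
  H  [-35.88918 +943.58495 +190.21584]
  H  [+0.59316 +0.30525 +1.00000]
B = K⁻¹H; ‖b₁‖=1.877886, ‖b₂‖=1.877886; λ = 2/(‖b₁‖+‖b₂‖) = 0.532514, sign → tz>0 ⇒ λ=+0.532514
r₁ = λ·B[:,0] = (+0.92831,-0.19612,+0.31587); r₂ = λ·B[:,1] = (+0.15070,+0.97512,+0.16255)
r₃ = r₁×r₂ = (-0.33989,-0.10329,+0.93478); SVD([r₁ r₂ r₃]) → R = UVᵀ:
  R  [+0.92831 +0.15070 -0.33989]
  R  [-0.19612 +0.97512 -0.10329]
  R  [+0.31587 +0.16255 +0.93478]
t = (-0.11608, -0.05020, +0.53251) m
tr R = 2.838214; θ = arccos((tr R − 1)/2) = 0.404988 rad = 23.204°
axis k = ((R−Rᵀ)₃₂, (R−Rᵀ)₁₃, (R−Rᵀ)₂₁) / (2 sinθ) = (+0.337358, -0.832159, -0.440114)
rvec = θ·k = (+0.136626, -0.337014, -0.178241)

rvec=(0.1366, -0.3370, -0.1782) tvec=(-0.1161, -0.0502, 0.5325)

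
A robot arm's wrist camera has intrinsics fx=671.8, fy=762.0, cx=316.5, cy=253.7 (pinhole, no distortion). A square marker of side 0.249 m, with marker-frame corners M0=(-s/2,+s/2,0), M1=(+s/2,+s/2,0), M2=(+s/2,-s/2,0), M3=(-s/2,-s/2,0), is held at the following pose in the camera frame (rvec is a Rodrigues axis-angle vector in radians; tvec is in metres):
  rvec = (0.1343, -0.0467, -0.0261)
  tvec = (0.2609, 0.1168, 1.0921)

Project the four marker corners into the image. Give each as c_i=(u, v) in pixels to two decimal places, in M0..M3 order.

c0=(401.40, 422.06) c1=(550.44, 415.42) c2=(554.14, 246.53) c3=(400.48, 251.63)

Intrinsics K: fx=671.8, fy=762.0, cx=316.5, cy=253.7
Marker side s = 0.249 m; corners in marker frame (Z=0):
  M0 = (-0.1245, +0.1245, 0)
  M1 = (+0.1245, +0.1245, 0)
  M2 = (+0.1245, -0.1245, 0)
  M3 = (-0.1245, -0.1245, 0)
rvec = (0.1343, -0.0467, -0.0261), |rvec| = θ = 0.14456 rad = 8.283°
Rodrigues: sinθ=0.14406, 1−cosθ=0.01043; R = I + sinθ·[k]× + (1−cosθ)·[k]×²:
    [+0.99857 +0.02288 -0.04829]
    [-0.02914 +0.99066 -0.13322]
    [+0.04479 +0.13444 +0.98991]
t = (0.2609, 0.1168, 1.0921) m
M0: Pc = R·M0+t = (+0.13943, +0.24376, +1.10326); u = 671.8·(+0.13943)/1.10326 + 316.5 = 401.3997, v = 762.0·(+0.24376)/1.10326 + 253.7 = 422.0632
M1: Pc = R·M1+t = (+0.38807, +0.23651, +1.11441); u = 671.8·(+0.38807)/1.11441 + 316.5 = 550.4398, v = 762.0·(+0.23651)/1.11441 + 253.7 = 415.4171
M2: Pc = R·M2+t = (+0.38237, -0.01016, +1.08094); u = 671.8·(+0.38237)/1.08094 + 316.5 = 554.1442, v = 762.0·(-0.01016)/1.08094 + 253.7 = 246.5344
M3: Pc = R·M3+t = (+0.13373, -0.00291, +1.06979); u = 671.8·(+0.13373)/1.06979 + 316.5 = 400.4789, v = 762.0·(-0.00291)/1.06979 + 253.7 = 251.6280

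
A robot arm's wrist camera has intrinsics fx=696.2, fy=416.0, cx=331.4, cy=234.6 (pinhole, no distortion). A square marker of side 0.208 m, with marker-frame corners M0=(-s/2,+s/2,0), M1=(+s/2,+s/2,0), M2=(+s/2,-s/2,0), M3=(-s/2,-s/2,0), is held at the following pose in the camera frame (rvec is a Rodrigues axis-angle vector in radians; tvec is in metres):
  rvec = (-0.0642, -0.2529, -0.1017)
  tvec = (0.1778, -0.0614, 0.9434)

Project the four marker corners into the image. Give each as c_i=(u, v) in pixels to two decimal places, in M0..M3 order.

c0=(399.29, 258.07) c1=(540.19, 248.51) c2=(521.83, 160.25) c3=(381.49, 164.67)

Intrinsics K: fx=696.2, fy=416.0, cx=331.4, cy=234.6
Marker side s = 0.208 m; corners in marker frame (Z=0):
  M0 = (-0.1040, +0.1040, 0)
  M1 = (+0.1040, +0.1040, 0)
  M2 = (+0.1040, -0.1040, 0)
  M3 = (-0.1040, -0.1040, 0)
rvec = (-0.0642, -0.2529, -0.1017), |rvec| = θ = 0.28004 rad = 16.045°
Rodrigues: sinθ=0.27640, 1−cosθ=0.03896; R = I + sinθ·[k]× + (1−cosθ)·[k]×²:
    [+0.96309 +0.10844 -0.24636]
    [-0.09231 +0.99281 +0.07614]
    [+0.25285 -0.05059 +0.96618]
t = (0.1778, -0.0614, 0.9434) m
M0: Pc = R·M0+t = (+0.08892, +0.05145, +0.91184); u = 696.2·(+0.08892)/0.91184 + 331.4 = 399.2885, v = 416.0·(+0.05145)/0.91184 + 234.6 = 258.0739
M1: Pc = R·M1+t = (+0.28924, +0.03225, +0.96444); u = 696.2·(+0.28924)/0.96444 + 331.4 = 540.1942, v = 416.0·(+0.03225)/0.96444 + 234.6 = 248.5118
M2: Pc = R·M2+t = (+0.26668, -0.17425, +0.97496); u = 696.2·(+0.26668)/0.97496 + 331.4 = 521.8341, v = 416.0·(-0.17425)/0.97496 + 234.6 = 160.2488
M3: Pc = R·M3+t = (+0.06636, -0.15505, +0.92236); u = 696.2·(+0.06636)/0.92236 + 331.4 = 381.4889, v = 416.0·(-0.15505)/0.92236 + 234.6 = 164.6691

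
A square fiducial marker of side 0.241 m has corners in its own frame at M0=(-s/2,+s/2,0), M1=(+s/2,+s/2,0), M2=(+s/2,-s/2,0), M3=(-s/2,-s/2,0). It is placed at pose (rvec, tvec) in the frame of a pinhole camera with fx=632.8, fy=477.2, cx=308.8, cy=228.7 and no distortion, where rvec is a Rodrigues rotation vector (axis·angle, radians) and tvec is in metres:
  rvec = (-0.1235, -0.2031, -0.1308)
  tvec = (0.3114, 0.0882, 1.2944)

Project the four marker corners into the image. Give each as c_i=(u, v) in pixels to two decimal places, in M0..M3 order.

c0=(415.33, 312.59) c1=(524.58, 299.09) c2=(504.12, 212.79) c3=(396.30, 222.64)

Intrinsics K: fx=632.8, fy=477.2, cx=308.8, cy=228.7
Marker side s = 0.241 m; corners in marker frame (Z=0):
  M0 = (-0.1205, +0.1205, 0)
  M1 = (+0.1205, +0.1205, 0)
  M2 = (+0.1205, -0.1205, 0)
  M3 = (-0.1205, -0.1205, 0)
rvec = (-0.1235, -0.2031, -0.1308), |rvec| = θ = 0.27131 rad = 15.545°
Rodrigues: sinθ=0.26800, 1−cosθ=0.03658; R = I + sinθ·[k]× + (1−cosθ)·[k]×²:
    [+0.97100 +0.14167 -0.19259]
    [-0.11674 +0.98392 +0.13519]
    [+0.20864 -0.10879 +0.97192]
t = (0.3114, 0.0882, 1.2944) m
M0: Pc = R·M0+t = (+0.21147, +0.22083, +1.25615); u = 632.8·(+0.21147)/1.25615 + 308.8 = 415.3281, v = 477.2·(+0.22083)/1.25615 + 228.7 = 312.5910
M1: Pc = R·M1+t = (+0.44548, +0.19270, +1.30643); u = 632.8·(+0.44548)/1.30643 + 308.8 = 524.5764, v = 477.2·(+0.19270)/1.30643 + 228.7 = 299.0858
M2: Pc = R·M2+t = (+0.41133, -0.04443, +1.33265); u = 632.8·(+0.41133)/1.33265 + 308.8 = 504.1194, v = 477.2·(-0.04443)/1.33265 + 228.7 = 212.7907
M3: Pc = R·M3+t = (+0.17732, -0.01630, +1.28237); u = 632.8·(+0.17732)/1.28237 + 308.8 = 396.3026, v = 477.2·(-0.01630)/1.28237 + 228.7 = 222.6361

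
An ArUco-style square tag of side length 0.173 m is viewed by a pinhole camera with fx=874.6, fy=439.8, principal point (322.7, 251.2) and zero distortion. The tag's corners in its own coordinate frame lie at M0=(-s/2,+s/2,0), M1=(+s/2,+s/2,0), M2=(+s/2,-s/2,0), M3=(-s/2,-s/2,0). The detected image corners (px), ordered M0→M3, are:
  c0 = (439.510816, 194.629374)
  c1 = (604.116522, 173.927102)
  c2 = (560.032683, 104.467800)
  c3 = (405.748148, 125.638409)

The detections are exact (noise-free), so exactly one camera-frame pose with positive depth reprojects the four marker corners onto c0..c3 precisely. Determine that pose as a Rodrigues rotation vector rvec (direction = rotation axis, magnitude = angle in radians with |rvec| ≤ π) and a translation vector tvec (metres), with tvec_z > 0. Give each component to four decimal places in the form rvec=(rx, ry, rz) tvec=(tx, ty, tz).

rvec=(-0.3111, 0.1703, -0.2082) tvec=(0.1918, -0.2194, 0.9420)

Intrinsics K: fx=874.6, fy=439.8, cx=322.7, cy=251.2
Marker side s = 0.173 m; corners in marker frame (Z=0):
  M0 = (-0.0865, +0.0865, 0)
  M1 = (+0.0865, +0.0865, 0)
  M2 = (+0.0865, -0.0865, 0)
  M3 = (-0.0865, -0.0865, 0)
Detected image corners:
  c0 = (439.510816, 194.629374) px
  c1 = (604.116522, 173.927102) px
  c2 = (560.032683, 104.467800) px
  c3 = (405.748148, 125.638409) px
Planar DLT: solve 8×8 A·h = b for H (H[2,2]=1):
  H  [+849.53753 +54.04732 +500.80256]
  H  [-142.28250 +349.30879 +148.77745]
  H  [-0.14180 -0.33956 +1.00000]
B = K⁻¹H; ‖b₁‖=1.061515, ‖b₂‖=1.061515; λ = 2/(‖b₁‖+‖b₂‖) = 0.942050, sign → tz>0 ⇒ λ=+0.942050
r₁ = λ·B[:,0] = (+0.96434,-0.22847,-0.13358); r₂ = λ·B[:,1] = (+0.17624,+0.93092,-0.31988)
r₃ = r₁×r₂ = (+0.19744,+0.28493,+0.93799); SVD([r₁ r₂ r₃]) → R = UVᵀ:
  R  [+0.96434 +0.17624 +0.19744]
  R  [-0.22847 +0.93092 +0.28493]
  R  [-0.13358 -0.31988 +0.93799]
t = (+0.19184, -0.21939, +0.94205) m
tr R = 2.833259; θ = arccos((tr R − 1)/2) = 0.411230 rad = 23.562°
axis k = ((R−Rᵀ)₃₂, (R−Rᵀ)₁₃, (R−Rᵀ)₂₁) / (2 sinθ) = (-0.756507, +0.414051, -0.506220)
rvec = θ·k = (-0.311099, +0.170270, -0.208173)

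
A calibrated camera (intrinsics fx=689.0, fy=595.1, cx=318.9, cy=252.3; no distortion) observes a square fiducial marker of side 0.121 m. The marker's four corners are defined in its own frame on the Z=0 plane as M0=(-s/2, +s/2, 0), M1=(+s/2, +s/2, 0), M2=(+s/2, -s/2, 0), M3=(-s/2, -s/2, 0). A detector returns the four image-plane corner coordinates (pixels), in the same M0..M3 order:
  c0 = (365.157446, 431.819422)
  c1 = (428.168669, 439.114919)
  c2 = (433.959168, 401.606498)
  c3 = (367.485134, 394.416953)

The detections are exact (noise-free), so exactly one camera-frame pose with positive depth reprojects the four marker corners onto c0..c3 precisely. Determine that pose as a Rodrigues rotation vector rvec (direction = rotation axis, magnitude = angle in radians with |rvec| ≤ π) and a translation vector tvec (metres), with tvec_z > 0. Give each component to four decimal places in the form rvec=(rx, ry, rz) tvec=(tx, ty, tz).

rvec=(0.5957, 0.1628, 0.0476) tvec=(0.1491, 0.3579, 1.2914)

Intrinsics K: fx=689.0, fy=595.1, cx=318.9, cy=252.3
Marker side s = 0.121 m; corners in marker frame (Z=0):
  M0 = (-0.0605, +0.0605, 0)
  M1 = (+0.0605, +0.0605, 0)
  M2 = (+0.0605, -0.0605, 0)
  M3 = (-0.0605, -0.0605, 0)
Detected image corners:
  c0 = (365.157446, 431.819422) px
  c1 = (428.168669, 439.114919) px
  c2 = (433.959168, 401.606498) px
  c3 = (367.485134, 394.416953) px
Planar DLT: solve 8×8 A·h = b for H (H[2,2]=1):
  H  [+491.80799 +140.09323 +398.42853]
  H  [+15.04797 +490.94822 +417.20908]
  H  [-0.10755 +0.43529 +1.00000]
B = K⁻¹H; ‖b₁‖=0.774365, ‖b₂‖=0.774365; λ = 2/(‖b₁‖+‖b₂‖) = 1.291381, sign → tz>0 ⇒ λ=+1.291381
r₁ = λ·B[:,0] = (+0.98607,+0.09154,-0.13888); r₂ = λ·B[:,1] = (+0.00240,+0.82705,+0.56212)
r₃ = r₁×r₂ = (+0.16632,-0.55463,+0.81531); SVD([r₁ r₂ r₃]) → R = UVᵀ:
  R  [+0.98607 +0.00240 +0.16632]
  R  [+0.09154 +0.82705 -0.55463]
  R  [-0.13888 +0.56212 +0.81531]
t = (+0.14906, +0.35786, +1.29138) m
tr R = 2.628428; θ = arccos((tr R − 1)/2) = 0.619422 rad = 35.490°
axis k = ((R−Rᵀ)₃₂, (R−Rᵀ)₁₃, (R−Rᵀ)₂₁) / (2 sinθ) = (+0.961778, +0.262850, +0.076768)
rvec = θ·k = (+0.595747, +0.162815, +0.047552)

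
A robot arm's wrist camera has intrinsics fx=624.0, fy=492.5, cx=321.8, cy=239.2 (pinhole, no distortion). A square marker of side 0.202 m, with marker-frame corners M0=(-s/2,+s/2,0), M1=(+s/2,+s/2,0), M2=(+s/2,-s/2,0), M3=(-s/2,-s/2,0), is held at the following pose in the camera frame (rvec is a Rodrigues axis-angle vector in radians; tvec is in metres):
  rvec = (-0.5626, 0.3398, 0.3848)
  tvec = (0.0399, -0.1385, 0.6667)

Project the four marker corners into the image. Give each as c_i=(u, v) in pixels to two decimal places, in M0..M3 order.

c0=(234.43, 175.42) c1=(411.97, 210.47) c2=(482.49, 98.78) c3=(318.48, 80.24)

Intrinsics K: fx=624.0, fy=492.5, cx=321.8, cy=239.2
Marker side s = 0.202 m; corners in marker frame (Z=0):
  M0 = (-0.1010, +0.1010, 0)
  M1 = (+0.1010, +0.1010, 0)
  M2 = (+0.1010, -0.1010, 0)
  M3 = (-0.1010, -0.1010, 0)
rvec = (-0.5626, 0.3398, 0.3848), |rvec| = θ = 0.76161 rad = 43.637°
Rodrigues: sinθ=0.69009, 1−cosθ=0.27628; R = I + sinθ·[k]× + (1−cosθ)·[k]×²:
    [+0.87448 -0.43972 +0.20478]
    [+0.25761 +0.77872 +0.57204]
    [-0.41100 -0.44749 +0.79425]
t = (0.0399, -0.1385, 0.6667) m
M0: Pc = R·M0+t = (-0.09283, -0.08587, +0.66301); u = 624.0·(-0.09283)/0.66301 + 321.8 = 234.4289, v = 492.5·(-0.08587)/0.66301 + 239.2 = 175.4156
M1: Pc = R·M1+t = (+0.08381, -0.03383, +0.57999); u = 624.0·(+0.08381)/0.57999 + 321.8 = 411.9703, v = 492.5·(-0.03383)/0.57999 + 239.2 = 210.4726
M2: Pc = R·M2+t = (+0.17263, -0.19113, +0.67039); u = 624.0·(+0.17263)/0.67039 + 321.8 = 482.4890, v = 492.5·(-0.19113)/0.67039 + 239.2 = 98.7844
M3: Pc = R·M3+t = (-0.00401, -0.24317, +0.75341); u = 624.0·(-0.00401)/0.75341 + 321.8 = 318.4779, v = 492.5·(-0.24317)/0.75341 + 239.2 = 80.2411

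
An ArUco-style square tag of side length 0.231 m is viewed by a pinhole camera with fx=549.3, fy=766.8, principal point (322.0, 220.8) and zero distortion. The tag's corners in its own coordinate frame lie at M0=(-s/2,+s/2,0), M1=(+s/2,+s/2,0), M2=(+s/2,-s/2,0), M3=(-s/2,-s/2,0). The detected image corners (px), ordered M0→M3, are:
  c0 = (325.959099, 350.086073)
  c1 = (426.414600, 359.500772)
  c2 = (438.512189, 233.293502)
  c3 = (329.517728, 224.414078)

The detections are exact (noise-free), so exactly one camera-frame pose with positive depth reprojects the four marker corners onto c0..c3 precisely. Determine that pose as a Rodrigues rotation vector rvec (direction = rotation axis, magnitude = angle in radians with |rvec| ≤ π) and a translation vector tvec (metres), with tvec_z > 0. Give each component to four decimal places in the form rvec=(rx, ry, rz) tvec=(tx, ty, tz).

Intrinsics K: fx=549.3, fy=766.8, cx=322.0, cy=220.8
Marker side s = 0.231 m; corners in marker frame (Z=0):
  M0 = (-0.1155, +0.1155, 0)
  M1 = (+0.1155, +0.1155, 0)
  M2 = (+0.1155, -0.1155, 0)
  M3 = (-0.1155, -0.1155, 0)
Detected image corners:
  c0 = (325.959099, 350.086073) px
  c1 = (426.414600, 359.500772) px
  c2 = (438.512189, 233.293502) px
  c3 = (329.517728, 224.414078) px
Planar DLT: solve 8×8 A·h = b for H (H[2,2]=1):
  H  [+435.96062 +99.12691 +379.67793]
  H  [+26.86310 +647.23810 +294.34384]
  H  [-0.04380 +0.34970 +1.00000]
B = K⁻¹H; ‖b₁‖=0.821892, ‖b₂‖=0.821892; λ = 2/(‖b₁‖+‖b₂‖) = 1.216704, sign → tz>0 ⇒ λ=+1.216704
r₁ = λ·B[:,0] = (+0.99690,+0.05797,-0.05329); r₂ = λ·B[:,1] = (-0.02985,+0.90447,+0.42548)
r₃ = r₁×r₂ = (+0.07286,-0.42257,+0.90340); SVD([r₁ r₂ r₃]) → R = UVᵀ:
  R  [+0.99690 -0.02985 +0.07286]
  R  [+0.05797 +0.90447 -0.42257]
  R  [-0.05329 +0.42548 +0.90340]
t = (+0.12776, +0.11669, +1.21670) m
tr R = 2.804766; θ = arccos((tr R − 1)/2) = 0.445528 rad = 25.527°
axis k = ((R−Rᵀ)₃₂, (R−Rᵀ)₁₃, (R−Rᵀ)₂₁) / (2 sinθ) = (+0.983968, +0.146372, +0.101895)
rvec = θ·k = (+0.438385, +0.065213, +0.045397)

rvec=(0.4384, 0.0652, 0.0454) tvec=(0.1278, 0.1167, 1.2167)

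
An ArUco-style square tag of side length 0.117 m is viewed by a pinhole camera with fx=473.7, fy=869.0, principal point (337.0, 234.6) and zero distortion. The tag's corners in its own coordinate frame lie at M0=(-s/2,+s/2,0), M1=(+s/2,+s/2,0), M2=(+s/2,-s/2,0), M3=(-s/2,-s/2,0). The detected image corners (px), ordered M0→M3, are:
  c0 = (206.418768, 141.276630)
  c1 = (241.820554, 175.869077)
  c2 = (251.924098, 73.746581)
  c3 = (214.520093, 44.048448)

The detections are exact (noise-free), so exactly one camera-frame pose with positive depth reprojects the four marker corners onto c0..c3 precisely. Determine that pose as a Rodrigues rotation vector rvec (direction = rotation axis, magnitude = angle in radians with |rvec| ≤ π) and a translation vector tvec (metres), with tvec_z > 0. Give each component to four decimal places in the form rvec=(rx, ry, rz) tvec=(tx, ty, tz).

Intrinsics K: fx=473.7, fy=869.0, cx=337.0, cy=234.6
Marker side s = 0.117 m; corners in marker frame (Z=0):
  M0 = (-0.0585, +0.0585, 0)
  M1 = (+0.0585, +0.0585, 0)
  M2 = (+0.0585, -0.0585, 0)
  M3 = (-0.0585, -0.0585, 0)
Detected image corners:
  c0 = (206.418768, 141.276630) px
  c1 = (241.820554, 175.869077) px
  c2 = (251.924098, 73.746581) px
  c3 = (214.520093, 44.048448) px
Planar DLT: solve 8×8 A·h = b for H (H[2,2]=1):
  H  [+190.07846 -0.26364 +228.01801]
  H  [+217.67601 +888.02190 +109.22329]
  H  [-0.52866 +0.33791 +1.00000]
B = K⁻¹H; ‖b₁‖=1.019009, ‖b₂‖=1.019009; λ = 2/(‖b₁‖+‖b₂‖) = 0.981345, sign → tz>0 ⇒ λ=+0.981345
r₁ = λ·B[:,0] = (+0.76286,+0.38587,-0.51879); r₂ = λ·B[:,1] = (-0.23646,+0.91330,+0.33161)
r₃ = r₁×r₂ = (+0.60178,-0.13030,+0.78797); SVD([r₁ r₂ r₃]) → R = UVᵀ:
  R  [+0.76286 -0.23646 +0.60178]
  R  [+0.38587 +0.91330 -0.13030]
  R  [-0.51879 +0.33161 +0.78797]
t = (-0.22577, -0.14159, +0.98135) m
tr R = 2.464128; θ = arccos((tr R − 1)/2) = 0.749449 rad = 42.940°
axis k = ((R−Rᵀ)₃₂, (R−Rᵀ)₁₃, (R−Rᵀ)₂₁) / (2 sinθ) = (+0.339019, +0.822454, +0.456767)
rvec = θ·k = (+0.254077, +0.616387, +0.342324)

rvec=(0.2541, 0.6164, 0.3423) tvec=(-0.2258, -0.1416, 0.9813)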